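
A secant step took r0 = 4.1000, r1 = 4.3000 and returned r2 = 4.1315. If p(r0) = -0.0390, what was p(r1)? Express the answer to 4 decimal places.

0.2086

The secant line through (4.1000, -0.0390) and (4.3000, p(r1)) crosses zero at r2 = 4.1315.
So (4.1000, -0.0390), (4.3000, p(r1)), (4.1315, 0) are collinear:
p(r1) = -0.0390 · (4.3000 − 4.1315) / (4.1000 − 4.1315) = -0.0390 · (0.168500)/(-0.031500) = 0.208619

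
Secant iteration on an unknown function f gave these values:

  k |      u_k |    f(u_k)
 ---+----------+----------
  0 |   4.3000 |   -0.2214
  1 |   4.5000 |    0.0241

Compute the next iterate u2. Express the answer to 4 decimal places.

4.4804

u2 = 4.5000 − 0.0241·(4.5000 − 4.3000) / (0.0241 − (-0.2214))
   = 4.5000 − (0.004820)/(0.245500) = 4.480367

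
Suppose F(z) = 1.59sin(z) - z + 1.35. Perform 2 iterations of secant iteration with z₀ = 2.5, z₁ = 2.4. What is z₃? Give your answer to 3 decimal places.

2.411

F(2.5) = -0.19843, F(2.4) = 0.02399
z₂ = 2.40000 − 0.02399·(2.40000 − 2.50000) / (0.02399 − (-0.19843)) = 2.40000 − (-0.00240)/(0.22242) = 2.41078
F(2.41078) = 0.00050
z₃ = 2.41078 − 0.00050·(2.41078 − 2.40000) / (0.00050 − 0.02399) = 2.41078 − (0.00001)/(-0.02349) = 2.41101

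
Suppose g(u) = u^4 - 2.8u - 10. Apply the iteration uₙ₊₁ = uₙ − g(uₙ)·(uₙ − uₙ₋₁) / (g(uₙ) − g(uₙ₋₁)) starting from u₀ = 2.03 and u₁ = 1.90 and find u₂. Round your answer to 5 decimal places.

1.98295

g(2.03) = 1.2978168, g(1.90) = -2.2879000
u₂ = 1.9000000 − (-2.2879000)·(1.9000000 − 2.0300000) / (-2.2879000 − 1.2978168) = 1.9000000 − (0.2974270)/(-3.5857168) = 1.9829477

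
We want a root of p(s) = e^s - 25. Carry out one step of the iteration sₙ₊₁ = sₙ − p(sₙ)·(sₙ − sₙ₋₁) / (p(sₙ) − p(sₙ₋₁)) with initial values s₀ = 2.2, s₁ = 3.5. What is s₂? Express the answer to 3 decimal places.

p(2.2) = -15.97499, p(3.5) = 8.11545
s₂ = 3.50000 − 8.11545·(3.50000 − 2.20000) / (8.11545 − (-15.97499)) = 3.50000 − (10.55009)/(24.09044) = 3.06206

3.062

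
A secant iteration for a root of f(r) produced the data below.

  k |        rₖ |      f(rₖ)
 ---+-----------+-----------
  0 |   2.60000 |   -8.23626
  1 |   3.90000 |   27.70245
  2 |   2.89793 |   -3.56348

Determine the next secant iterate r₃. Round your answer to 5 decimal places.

r₃ = 2.89793 − (-3.56348)·(2.89793 − 3.90000) / (-3.56348 − 27.70245)
   = 2.89793 − (3.5708564)/(-31.2659300) = 3.0121392

3.01214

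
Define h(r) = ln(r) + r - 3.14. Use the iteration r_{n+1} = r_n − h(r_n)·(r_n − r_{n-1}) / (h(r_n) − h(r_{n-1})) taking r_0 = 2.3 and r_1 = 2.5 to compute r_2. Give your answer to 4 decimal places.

h(2.3) = -0.007091, h(2.5) = 0.276291
r_2 = 2.500000 − 0.276291·(2.500000 − 2.300000) / (0.276291 − (-0.007091)) = 2.500000 − (0.055258)/(0.283382) = 2.305004

2.3050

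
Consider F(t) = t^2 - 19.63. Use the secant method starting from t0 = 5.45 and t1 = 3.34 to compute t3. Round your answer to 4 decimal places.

F(5.45) = 10.072500, F(3.34) = -8.474400
t2 = 3.340000 − (-8.474400)·(3.340000 − 5.450000) / (-8.474400 − 10.072500) = 3.340000 − (17.880984)/(-18.546900) = 4.304096
F(4.304096) = -1.104761
t3 = 4.304096 − (-1.104761)·(4.304096 − 3.340000) / (-1.104761 − (-8.474400)) = 4.304096 − (-1.065096)/(7.369639) = 4.448620

4.4486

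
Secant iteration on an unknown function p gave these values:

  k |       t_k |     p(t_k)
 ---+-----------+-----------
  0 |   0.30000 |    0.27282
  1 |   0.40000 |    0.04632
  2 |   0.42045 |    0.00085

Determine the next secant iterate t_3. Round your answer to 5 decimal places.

0.42083

t_3 = 0.42045 − 0.00085·(0.42045 − 0.40000) / (0.00085 − 0.04632)
   = 0.42045 − (0.0000174)/(-0.0454700) = 0.4208323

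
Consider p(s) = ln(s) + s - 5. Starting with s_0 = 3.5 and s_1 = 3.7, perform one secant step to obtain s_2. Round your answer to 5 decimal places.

3.69348

p(3.5) = -0.2472370, p(3.7) = 0.0083328
s_2 = 3.7000000 − 0.0083328·(3.7000000 − 3.5000000) / (0.0083328 − (-0.2472370)) = 3.7000000 − (0.0016666)/(0.2555699) = 3.6934790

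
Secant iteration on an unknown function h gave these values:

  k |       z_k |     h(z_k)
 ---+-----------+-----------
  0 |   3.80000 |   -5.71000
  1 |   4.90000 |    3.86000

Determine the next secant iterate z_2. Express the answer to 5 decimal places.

z_2 = 4.90000 − 3.86000·(4.90000 − 3.80000) / (3.86000 − (-5.71000))
   = 4.90000 − (4.2460000)/(9.5700000) = 4.4563218

4.45632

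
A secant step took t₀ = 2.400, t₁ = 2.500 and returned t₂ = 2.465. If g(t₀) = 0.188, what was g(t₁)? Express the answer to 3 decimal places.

-0.101

The secant line through (2.400, 0.188) and (2.500, g(t₁)) crosses zero at t₂ = 2.465.
So (2.400, 0.188), (2.500, g(t₁)), (2.465, 0) are collinear:
g(t₁) = 0.188 · (2.500 − 2.465) / (2.400 − 2.465) = 0.188 · (0.03500)/(-0.06500) = -0.10123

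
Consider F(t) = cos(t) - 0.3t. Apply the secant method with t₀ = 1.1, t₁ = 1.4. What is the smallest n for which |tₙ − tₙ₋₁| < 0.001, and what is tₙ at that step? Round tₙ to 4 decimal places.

n = 4, tₙ = 1.2019

F(1.1) = 0.123596, F(1.4) = -0.250033
t₂ = 1.400000 − (-0.250033)·(0.300000)/(-0.373629) = 1.199240;  |Δ| = 0.200760
F(1.199240) = 0.003294
t₃ = 1.199240 − 0.003294·(-0.200760)/(0.253327) = 1.201850;  |Δ| = 0.002611
F(1.201850) = 0.000077
t₄ = 1.201850 − 0.000077·(0.002611)/(-0.003217) = 1.201913;  |Δ| = 0.000063
|t₄ − t₃| = 0.000063 < 0.001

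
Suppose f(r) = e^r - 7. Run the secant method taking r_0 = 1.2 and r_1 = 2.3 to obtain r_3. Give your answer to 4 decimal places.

f(1.2) = -3.679883, f(2.3) = 2.974182
r_2 = 2.300000 − 2.974182·(2.300000 − 1.200000) / (2.974182 − (-3.679883)) = 2.300000 − (3.271601)/(6.654066) = 1.808331
f(1.808331) = -0.899745
r_3 = 1.808331 − (-0.899745)·(1.808331 − 2.300000) / (-0.899745 − 2.974182) = 1.808331 − (0.442377)/(-3.873928) = 1.922524

1.9225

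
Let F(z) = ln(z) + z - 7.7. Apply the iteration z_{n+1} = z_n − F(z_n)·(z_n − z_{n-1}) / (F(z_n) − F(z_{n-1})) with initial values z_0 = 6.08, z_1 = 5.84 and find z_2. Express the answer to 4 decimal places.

F(6.08) = 0.185005, F(5.84) = -0.095269
z_2 = 5.840000 − (-0.095269)·(5.840000 − 6.080000) / (-0.095269 − 0.185005) = 5.840000 − (0.022865)/(-0.280274) = 5.921580

5.9216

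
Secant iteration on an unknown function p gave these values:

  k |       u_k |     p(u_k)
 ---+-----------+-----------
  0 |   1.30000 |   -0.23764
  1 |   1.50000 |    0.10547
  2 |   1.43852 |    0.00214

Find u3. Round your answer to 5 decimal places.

1.43725

u3 = 1.43852 − 0.00214·(1.43852 − 1.50000) / (0.00214 − 0.10547)
   = 1.43852 − (-0.0001316)/(-0.1033300) = 1.4372467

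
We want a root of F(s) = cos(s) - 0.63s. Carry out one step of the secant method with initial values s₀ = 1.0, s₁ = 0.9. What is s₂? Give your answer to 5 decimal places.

F(1.0) = -0.0896977, F(0.9) = 0.0546100
s₂ = 0.9000000 − 0.0546100·(0.9000000 − 1.0000000) / (0.0546100 − (-0.0896977)) = 0.9000000 − (-0.0054610)/(0.1443077) = 0.9378427

0.93784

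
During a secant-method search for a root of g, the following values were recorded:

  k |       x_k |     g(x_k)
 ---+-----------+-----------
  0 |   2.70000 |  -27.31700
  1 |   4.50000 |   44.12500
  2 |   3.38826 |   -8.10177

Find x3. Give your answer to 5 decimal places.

x3 = 3.38826 − (-8.10177)·(3.38826 − 4.50000) / (-8.10177 − 44.12500)
   = 3.38826 − (9.0070618)/(-52.2267700) = 3.5607206

3.56072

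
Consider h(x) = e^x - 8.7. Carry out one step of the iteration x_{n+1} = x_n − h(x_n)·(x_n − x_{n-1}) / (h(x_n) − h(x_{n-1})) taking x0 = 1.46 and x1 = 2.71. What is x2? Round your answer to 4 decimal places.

1.9722

h(1.46) = -4.394040, h(2.71) = 6.329276
x2 = 2.710000 − 6.329276·(2.710000 − 1.460000) / (6.329276 − (-4.394040)) = 2.710000 − (7.911594)/(10.723316) = 1.972206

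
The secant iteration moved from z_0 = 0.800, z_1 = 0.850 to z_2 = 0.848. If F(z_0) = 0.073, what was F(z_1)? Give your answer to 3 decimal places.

-0.003

The secant line through (0.800, 0.073) and (0.850, F(z_1)) crosses zero at z_2 = 0.848.
So (0.800, 0.073), (0.850, F(z_1)), (0.848, 0) are collinear:
F(z_1) = 0.073 · (0.850 − 0.848) / (0.800 − 0.848) = 0.073 · (0.00200)/(-0.04800) = -0.00304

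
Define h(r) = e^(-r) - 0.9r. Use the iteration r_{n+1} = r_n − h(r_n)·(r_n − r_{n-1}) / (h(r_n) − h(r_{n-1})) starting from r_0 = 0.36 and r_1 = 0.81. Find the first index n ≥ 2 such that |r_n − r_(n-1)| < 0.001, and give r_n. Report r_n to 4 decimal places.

n = 4, r_n = 0.6061

h(0.36) = 0.373676, h(0.81) = -0.284142
r_2 = 0.810000 − (-0.284142)·(0.450000)/(-0.657818) = 0.615624;  |Δ| = 0.194376
h(0.615624) = -0.013758
r_3 = 0.615624 − (-0.013758)·(-0.194376)/(0.270384) = 0.605734;  |Δ| = 0.009891
h(0.605734) = 0.000514
r_4 = 0.605734 − 0.000514·(-0.009891)/(0.014272) = 0.606090;  |Δ| = 0.000356
|r_4 − r_3| = 0.000356 < 0.001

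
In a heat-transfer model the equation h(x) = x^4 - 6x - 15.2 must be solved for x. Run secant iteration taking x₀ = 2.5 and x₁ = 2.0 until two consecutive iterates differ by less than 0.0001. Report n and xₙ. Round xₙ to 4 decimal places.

n = 6, xₙ = 2.3234

h(2.5) = 8.862500, h(2.0) = -11.200000
x₂ = 2.000000 − (-11.200000)·(-0.500000)/(-20.062500) = 2.279128;  |Δ| = 0.279128
h(2.279128) = -1.892734
x₃ = 2.279128 − (-1.892734)·(0.279128)/(9.307266) = 2.335891;  |Δ| = 0.056764
h(2.335891) = 0.556828
x₄ = 2.335891 − 0.556828·(0.056764)/(2.449562) = 2.322988;  |Δ| = 0.012903
h(2.322988) = -0.018162
x₅ = 2.322988 − (-0.018162)·(-0.012903)/(-0.574990) = 2.323396;  |Δ| = 0.000408
h(2.323396) = -0.000166
x₆ = 2.323396 − (-0.000166)·(0.000408)/(0.017997) = 2.323399;  |Δ| = 0.000004
|x₆ − x₅| = 0.000004 < 0.0001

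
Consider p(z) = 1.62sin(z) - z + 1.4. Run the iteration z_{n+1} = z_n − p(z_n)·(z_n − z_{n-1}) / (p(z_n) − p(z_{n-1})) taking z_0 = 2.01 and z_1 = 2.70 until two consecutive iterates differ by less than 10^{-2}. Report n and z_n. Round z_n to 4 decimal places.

p(2.01) = 0.856247, p(2.70) = -0.607645
z_2 = 2.700000 − (-0.607645)·(0.690000)/(-1.463891) = 2.413589;  |Δ| = 0.286411
p(2.413589) = 0.064328
z_3 = 2.413589 − 0.064328·(-0.286411)/(0.671973) = 2.441007;  |Δ| = 0.027418
p(2.441007) = 0.003351
z_4 = 2.441007 − 0.003351·(0.027418)/(-0.060977) = 2.442514;  |Δ| = 0.001507
|z_4 − z_3| = 0.001507 < 10^{-2}

n = 4, z_n = 2.4425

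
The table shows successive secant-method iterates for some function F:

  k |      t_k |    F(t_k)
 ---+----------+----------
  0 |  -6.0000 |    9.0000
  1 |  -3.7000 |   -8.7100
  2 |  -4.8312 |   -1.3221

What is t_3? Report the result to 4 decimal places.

t_3 = -4.8312 − (-1.3221)·(-4.8312 − (-3.7000)) / (-1.3221 − (-8.7100))
   = -4.8312 − (1.495560)/(7.387900) = -5.033634

-5.0336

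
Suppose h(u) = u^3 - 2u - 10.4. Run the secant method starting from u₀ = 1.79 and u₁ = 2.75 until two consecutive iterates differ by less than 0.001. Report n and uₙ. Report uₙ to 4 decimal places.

n = 5, uₙ = 2.4865

h(1.79) = -8.244661, h(2.75) = 4.896875
u₂ = 2.750000 − 4.896875·(0.960000)/(13.141536) = 2.392279;  |Δ| = 0.357721
h(2.392279) = -1.493544
u₃ = 2.392279 − (-1.493544)·(-0.357721)/(-6.390419) = 2.475884;  |Δ| = 0.083605
h(2.475884) = -0.174589
u₄ = 2.475884 − (-0.174589)·(0.083605)/(1.318955) = 2.486951;  |Δ| = 0.011067
h(2.486951) = 0.007706
u₅ = 2.486951 − 0.007706·(0.011067)/(0.182295) = 2.486483;  |Δ| = 0.000468
|u₅ − u₄| = 0.000468 < 0.001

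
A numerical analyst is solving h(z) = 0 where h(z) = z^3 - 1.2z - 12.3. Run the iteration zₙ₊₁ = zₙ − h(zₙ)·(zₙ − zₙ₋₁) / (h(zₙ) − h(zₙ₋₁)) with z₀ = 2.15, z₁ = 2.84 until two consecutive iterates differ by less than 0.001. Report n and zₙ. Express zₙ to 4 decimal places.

n = 5, zₙ = 2.4813

h(2.15) = -4.941625, h(2.84) = 7.198304
z₂ = 2.840000 − 7.198304·(0.690000)/(12.139929) = 2.430868;  |Δ| = 0.409132
h(2.430868) = -0.852748
z₃ = 2.430868 − (-0.852748)·(-0.409132)/(-8.051052) = 2.474203;  |Δ| = 0.043334
h(2.474203) = -0.122771
z₄ = 2.474203 − (-0.122771)·(0.043334)/(0.729976) = 2.481491;  |Δ| = 0.007288
h(2.481491) = 0.002725
z₅ = 2.481491 − 0.002725·(0.007288)/(0.125497) = 2.481332;  |Δ| = 0.000158
|z₅ − z₄| = 0.000158 < 0.001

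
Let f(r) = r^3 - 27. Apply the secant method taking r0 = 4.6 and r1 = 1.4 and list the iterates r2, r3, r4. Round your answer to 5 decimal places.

2.22057, 3.82567, 2.79254

f(4.6) = 70.3360000, f(1.4) = -24.2560000
r2 = 1.4000000 − (-24.2560000)·(1.4000000 − 4.6000000) / (-24.2560000 − 70.3360000) = 1.4000000 − (77.6192000)/(-94.5920000) = 2.2205683
f(2.2205683) = -16.0505469
r3 = 2.2205683 − (-16.0505469)·(2.2205683 − 1.4000000) / (-16.0505469 − (-24.2560000)) = 2.2205683 − (-13.1705705)/(8.2054531) = 3.8256681
f(3.8256681) = 28.9914683
r4 = 3.8256681 − 28.9914683·(3.8256681 − 2.2205683) / (28.9914683 − (-16.0505469)) = 3.8256681 − (46.5341979)/(45.0420152) = 2.7925394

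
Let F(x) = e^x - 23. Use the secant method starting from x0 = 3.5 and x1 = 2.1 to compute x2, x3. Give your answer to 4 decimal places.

F(3.5) = 10.115452, F(2.1) = -14.833830
x2 = 2.100000 − (-14.833830)·(2.100000 − 3.500000) / (-14.833830 − 10.115452) = 2.100000 − (20.767362)/(-24.949282) = 2.932383
F(2.932383) = -4.227685
x3 = 2.932383 − (-4.227685)·(2.932383 − 2.100000) / (-4.227685 − (-14.833830)) = 2.932383 − (-3.519054)/(10.606145) = 3.264177

2.9324, 3.2642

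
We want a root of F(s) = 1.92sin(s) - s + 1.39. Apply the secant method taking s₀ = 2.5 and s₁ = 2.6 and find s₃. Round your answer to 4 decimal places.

2.5153

F(2.5) = 0.039067, F(2.6) = -0.220237
s₂ = 2.600000 − (-0.220237)·(2.600000 − 2.500000) / (-0.220237 − 0.039067) = 2.600000 − (-0.022024)/(-0.259304) = 2.515066
F(2.515066) = 0.000697
s₃ = 2.515066 − 0.000697·(2.515066 − 2.600000) / (0.000697 − (-0.220237)) = 2.515066 − (-0.000059)/(0.220934) = 2.515334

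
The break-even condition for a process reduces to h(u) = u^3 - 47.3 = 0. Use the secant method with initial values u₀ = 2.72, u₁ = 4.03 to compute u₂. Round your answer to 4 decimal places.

h(2.72) = -27.176352, h(4.03) = 18.150827
u₂ = 4.030000 − 18.150827·(4.030000 − 2.720000) / (18.150827 − (-27.176352)) = 4.030000 − (23.777583)/(45.327179) = 3.505423

3.5054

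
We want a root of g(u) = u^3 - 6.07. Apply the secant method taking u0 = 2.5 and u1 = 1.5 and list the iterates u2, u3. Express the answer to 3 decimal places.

g(2.5) = 9.55500, g(1.5) = -2.69500
u2 = 1.50000 − (-2.69500)·(1.50000 − 2.50000) / (-2.69500 − 9.55500) = 1.50000 − (2.69500)/(-12.25000) = 1.72000
g(1.72000) = -0.98155
u3 = 1.72000 − (-0.98155)·(1.72000 − 1.50000) / (-0.98155 − (-2.69500)) = 1.72000 − (-0.21594)/(1.71345) = 1.84603

1.720, 1.846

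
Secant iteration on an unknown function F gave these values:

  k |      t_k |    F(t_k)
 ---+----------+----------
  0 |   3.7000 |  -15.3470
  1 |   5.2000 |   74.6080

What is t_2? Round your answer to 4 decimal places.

t_2 = 5.2000 − 74.6080·(5.2000 − 3.7000) / (74.6080 − (-15.3470))
   = 5.2000 − (111.912000)/(89.955000) = 3.955911

3.9559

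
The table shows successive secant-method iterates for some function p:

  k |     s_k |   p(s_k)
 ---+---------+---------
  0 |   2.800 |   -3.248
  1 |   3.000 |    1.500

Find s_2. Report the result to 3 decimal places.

2.937

s_2 = 3.000 − 1.500·(3.000 − 2.800) / (1.500 − (-3.248))
   = 3.000 − (0.30000)/(4.74800) = 2.93682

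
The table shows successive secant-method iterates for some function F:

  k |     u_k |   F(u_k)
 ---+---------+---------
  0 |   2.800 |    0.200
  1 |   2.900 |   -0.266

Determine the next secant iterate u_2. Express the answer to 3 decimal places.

2.843

u_2 = 2.900 − (-0.266)·(2.900 − 2.800) / (-0.266 − 0.200)
   = 2.900 − (-0.02660)/(-0.46600) = 2.84292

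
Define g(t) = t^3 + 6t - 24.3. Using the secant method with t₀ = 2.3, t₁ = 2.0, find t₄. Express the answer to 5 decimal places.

2.22187

g(2.3) = 1.6670000, g(2.0) = -4.3000000
t₂ = 2.0000000 − (-4.3000000)·(2.0000000 − 2.3000000) / (-4.3000000 − 1.6670000) = 2.0000000 − (1.2900000)/(-5.9670000) = 2.2161890
g(2.2161890) = -0.1180669
t₃ = 2.2161890 − (-0.1180669)·(2.2161890 − 2.0000000) / (-0.1180669 − (-4.3000000)) = 2.2161890 − (-0.0255248)/(4.1819331) = 2.2222926
g(2.2222926) = 0.0087356
t₄ = 2.2222926 − 0.0087356·(2.2222926 − 2.2161890) / (0.0087356 − (-0.1180669)) = 2.2222926 − (0.0000533)/(0.1268025) = 2.2218721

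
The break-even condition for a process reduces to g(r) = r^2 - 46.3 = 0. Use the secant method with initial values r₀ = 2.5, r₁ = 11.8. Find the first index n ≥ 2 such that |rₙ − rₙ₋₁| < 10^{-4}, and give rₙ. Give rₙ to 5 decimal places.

n = 7, rₙ = 6.80441

g(2.5) = -40.0500000, g(11.8) = 92.9400000
r₂ = 11.8000000 − 92.9400000·(9.3000000)/(132.9900000) = 5.3006993;  |Δ| = 6.4993007
g(5.3006993) = -18.2025869
r₃ = 5.3006993 − (-18.2025869)·(-6.4993007)/(-111.1425869) = 6.3651345;  |Δ| = 1.0644352
g(6.3651345) = -5.7850623
r₄ = 6.3651345 − (-5.7850623)·(1.0644352)/(12.4175246) = 6.8610324;  |Δ| = 0.4958979
g(6.8610324) = 0.7737659
r₅ = 6.8610324 − 0.7737659·(0.4958979)/(6.5588282) = 6.8025298;  |Δ| = 0.0585027
g(6.8025298) = -0.0255888
r₆ = 6.8025298 − (-0.0255888)·(-0.0585027)/(-0.7993547) = 6.8044025;  |Δ| = 0.0018728
g(6.8044025) = -0.0001061
r₇ = 6.8044025 − (-0.0001061)·(0.0018728)/(0.0254827) = 6.8044103;  |Δ| = 0.0000078
|r₇ − r₆| = 0.0000078 < 10^{-4}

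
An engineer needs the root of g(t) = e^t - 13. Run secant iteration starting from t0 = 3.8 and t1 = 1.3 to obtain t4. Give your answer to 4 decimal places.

g(3.8) = 31.701184, g(1.3) = -9.330703
t2 = 1.300000 − (-9.330703)·(1.300000 − 3.800000) / (-9.330703 − 31.701184) = 1.300000 − (23.326758)/(-41.031888) = 1.868503
g(1.868503) = -6.521408
t3 = 1.868503 − (-6.521408)·(1.868503 − 1.300000) / (-6.521408 − (-9.330703)) = 1.868503 − (-3.707441)/(2.809295) = 3.188208
g(3.188208) = 11.244949
t4 = 3.188208 − 11.244949·(3.188208 − 1.868503) / (11.244949 − (-6.521408)) = 3.188208 − (14.840018)/(17.766358) = 2.352921

2.3529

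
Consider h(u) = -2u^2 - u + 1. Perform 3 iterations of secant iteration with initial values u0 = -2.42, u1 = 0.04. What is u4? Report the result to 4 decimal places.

0.0982

h(-2.42) = -8.292800, h(0.04) = 0.956800
u2 = 0.040000 − 0.956800·(0.040000 − (-2.420000)) / (0.956800 − (-8.292800)) = 0.040000 − (2.353728)/(9.249600) = -0.214468
h(-0.214468) = 1.122475
u3 = -0.214468 − 1.122475·(-0.214468 − 0.040000) / (1.122475 − 0.956800) = -0.214468 − (-0.285634)/(0.165675) = 1.509595
h(1.509595) = -5.067348
u4 = 1.509595 − (-5.067348)·(1.509595 − (-0.214468)) / (-5.067348 − 1.122475) = 1.509595 − (-8.736426)/(-6.189822) = 0.098177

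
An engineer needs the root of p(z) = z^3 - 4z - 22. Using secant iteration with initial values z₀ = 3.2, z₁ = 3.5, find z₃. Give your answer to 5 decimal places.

p(3.2) = -2.0320000, p(3.5) = 6.8750000
z₂ = 3.5000000 − 6.8750000·(3.5000000 − 3.2000000) / (6.8750000 − (-2.0320000)) = 3.5000000 − (2.0625000)/(8.9070000) = 3.2684406
p(3.2684406) = -0.1579804
z₃ = 3.2684406 − (-0.1579804)·(3.2684406 − 3.5000000) / (-0.1579804 − 6.8750000) = 3.2684406 − (0.0365819)/(-7.0329804) = 3.2736420

3.27364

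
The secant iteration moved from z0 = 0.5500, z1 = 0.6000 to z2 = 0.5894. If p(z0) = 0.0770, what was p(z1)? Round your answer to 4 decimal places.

The secant line through (0.5500, 0.0770) and (0.6000, p(z1)) crosses zero at z2 = 0.5894.
So (0.5500, 0.0770), (0.6000, p(z1)), (0.5894, 0) are collinear:
p(z1) = 0.0770 · (0.6000 − 0.5894) / (0.5500 − 0.5894) = 0.0770 · (0.010600)/(-0.039400) = -0.020716

-0.0207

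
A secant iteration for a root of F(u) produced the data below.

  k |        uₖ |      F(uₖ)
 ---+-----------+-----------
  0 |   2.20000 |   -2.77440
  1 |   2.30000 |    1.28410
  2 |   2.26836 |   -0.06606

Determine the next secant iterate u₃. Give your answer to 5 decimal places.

u₃ = 2.26836 − (-0.06606)·(2.26836 − 2.30000) / (-0.06606 − 1.28410)
   = 2.26836 − (0.0020901)/(-1.3501600) = 2.2699081

2.26991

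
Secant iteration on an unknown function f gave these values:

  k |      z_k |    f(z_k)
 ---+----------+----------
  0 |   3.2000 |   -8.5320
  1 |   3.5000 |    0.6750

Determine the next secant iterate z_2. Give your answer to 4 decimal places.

z_2 = 3.5000 − 0.6750·(3.5000 − 3.2000) / (0.6750 − (-8.5320))
   = 3.5000 − (0.202500)/(9.207000) = 3.478006

3.4780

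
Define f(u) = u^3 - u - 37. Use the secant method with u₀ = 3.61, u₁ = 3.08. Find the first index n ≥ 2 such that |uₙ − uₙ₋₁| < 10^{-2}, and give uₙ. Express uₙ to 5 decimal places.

f(3.61) = 6.4358810, f(3.08) = -10.8618880
u₂ = 3.0800000 − (-10.8618880)·(-0.5300000)/(-17.2977690) = 3.4128060;  |Δ| = 0.3328060
f(3.4128060) = -0.6630204
u₃ = 3.4128060 − (-0.6630204)·(0.3328060)/(10.1988676) = 3.4344414;  |Δ| = 0.0216355
f(3.4344414) = 0.0761271
u₄ = 3.4344414 − 0.0761271·(0.0216355)/(0.7391475) = 3.4322131;  |Δ| = 0.0022283
|u₄ − u₃| = 0.0022283 < 10^{-2}

n = 4, uₙ = 3.43221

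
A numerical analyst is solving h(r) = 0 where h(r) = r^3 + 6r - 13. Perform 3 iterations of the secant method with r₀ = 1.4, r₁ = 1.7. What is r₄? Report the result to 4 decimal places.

h(1.4) = -1.856000, h(1.7) = 2.113000
r₂ = 1.700000 − 2.113000·(1.700000 − 1.400000) / (2.113000 − (-1.856000)) = 1.700000 − (0.633900)/(3.969000) = 1.540287
h(1.540287) = -0.103969
r₃ = 1.540287 − (-0.103969)·(1.540287 − 1.700000) / (-0.103969 − 2.113000) = 1.540287 − (0.016605)/(-2.216969) = 1.547777
h(1.547777) = -0.005459
r₄ = 1.547777 − (-0.005459)·(1.547777 − 1.540287) / (-0.005459 − (-0.103969)) = 1.547777 − (-0.000041)/(0.098510) = 1.548192

1.5482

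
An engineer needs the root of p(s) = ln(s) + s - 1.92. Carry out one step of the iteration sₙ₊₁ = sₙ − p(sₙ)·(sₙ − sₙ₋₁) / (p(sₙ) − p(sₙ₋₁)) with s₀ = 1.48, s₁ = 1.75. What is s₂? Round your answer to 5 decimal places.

1.50959

p(1.48) = -0.0479579, p(1.75) = 0.3896158
s₂ = 1.7500000 − 0.3896158·(1.7500000 − 1.4800000) / (0.3896158 − (-0.0479579)) = 1.7500000 − (0.1051963)/(0.4375737) = 1.5095919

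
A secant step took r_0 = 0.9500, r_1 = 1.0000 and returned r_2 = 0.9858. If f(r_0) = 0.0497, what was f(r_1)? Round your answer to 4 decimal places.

The secant line through (0.9500, 0.0497) and (1.0000, f(r_1)) crosses zero at r_2 = 0.9858.
So (0.9500, 0.0497), (1.0000, f(r_1)), (0.9858, 0) are collinear:
f(r_1) = 0.0497 · (1.0000 − 0.9858) / (0.9500 − 0.9858) = 0.0497 · (0.014200)/(-0.035800) = -0.019713

-0.0197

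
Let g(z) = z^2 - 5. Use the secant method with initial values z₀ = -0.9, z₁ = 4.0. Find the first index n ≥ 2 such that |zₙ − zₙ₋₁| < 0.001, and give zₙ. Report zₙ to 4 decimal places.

g(-0.9) = -4.190000, g(4.0) = 11.000000
z₂ = 4.000000 − 11.000000·(4.900000)/(15.190000) = 0.451613;  |Δ| = 3.548387
g(0.451613) = -4.796046
z₃ = 0.451613 − (-4.796046)·(-3.548387)/(-15.796046) = 1.528986;  |Δ| = 1.077373
g(1.528986) = -2.662203
z₄ = 1.528986 − (-2.662203)·(1.077373)/(2.133842) = 2.873126;  |Δ| = 1.344141
g(2.873126) = 3.254855
z₅ = 2.873126 − 3.254855·(1.344141)/(5.917059) = 2.133741;  |Δ| = 0.739385
g(2.133741) = -0.447147
z₆ = 2.133741 − (-0.447147)·(-0.739385)/(-3.702003) = 2.223048;  |Δ| = 0.089307
g(2.223048) = -0.058056
z₇ = 2.223048 − (-0.058056)·(0.089307)/(0.389091) = 2.236374;  |Δ| = 0.013326
g(2.236374) = 0.001368
z₈ = 2.236374 − 0.001368·(0.013326)/(0.059424) = 2.236067;  |Δ| = 0.000307
|z₈ − z₇| = 0.000307 < 0.001

n = 8, zₙ = 2.2361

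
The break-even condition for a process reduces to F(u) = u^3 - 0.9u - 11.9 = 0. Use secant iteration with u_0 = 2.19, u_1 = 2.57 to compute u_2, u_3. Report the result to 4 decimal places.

2.3988, 2.4133

F(2.19) = -3.367541, F(2.57) = 2.761593
u_2 = 2.570000 − 2.761593·(2.570000 − 2.190000) / (2.761593 − (-3.367541)) = 2.570000 − (1.049405)/(6.129134) = 2.398784
F(2.398784) = -0.255906
u_3 = 2.398784 − (-0.255906)·(2.398784 − 2.570000) / (-0.255906 − 2.761593) = 2.398784 − (0.043815)/(-3.017499) = 2.413304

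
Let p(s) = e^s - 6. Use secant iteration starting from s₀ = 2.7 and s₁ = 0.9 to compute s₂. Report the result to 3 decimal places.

p(2.7) = 8.87973, p(0.9) = -3.54040
s₂ = 0.90000 − (-3.54040)·(0.90000 − 2.70000) / (-3.54040 − 8.87973) = 0.90000 − (6.37271)/(-12.42013) = 1.41310

1.413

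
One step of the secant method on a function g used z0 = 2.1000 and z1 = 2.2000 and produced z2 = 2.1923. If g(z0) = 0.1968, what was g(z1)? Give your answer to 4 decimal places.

The secant line through (2.1000, 0.1968) and (2.2000, g(z1)) crosses zero at z2 = 2.1923.
So (2.1000, 0.1968), (2.2000, g(z1)), (2.1923, 0) are collinear:
g(z1) = 0.1968 · (2.2000 − 2.1923) / (2.1000 − 2.1923) = 0.1968 · (0.007700)/(-0.092300) = -0.016418

-0.0164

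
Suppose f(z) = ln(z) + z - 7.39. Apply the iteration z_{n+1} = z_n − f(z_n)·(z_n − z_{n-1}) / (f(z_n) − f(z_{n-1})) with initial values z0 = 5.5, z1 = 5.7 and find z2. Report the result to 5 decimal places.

f(5.5) = -0.1852519, f(5.7) = 0.0504662
z2 = 5.7000000 − 0.0504662·(5.7000000 − 5.5000000) / (0.0504662 − (-0.1852519)) = 5.7000000 − (0.0100932)/(0.2357181) = 5.6571809

5.65718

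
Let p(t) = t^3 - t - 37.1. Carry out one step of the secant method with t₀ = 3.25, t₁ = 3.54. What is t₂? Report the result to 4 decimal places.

3.4292

p(3.25) = -6.021875, p(3.54) = 3.721864
t₂ = 3.540000 − 3.721864·(3.540000 − 3.250000) / (3.721864 − (-6.021875)) = 3.540000 − (1.079341)/(9.743739) = 3.429227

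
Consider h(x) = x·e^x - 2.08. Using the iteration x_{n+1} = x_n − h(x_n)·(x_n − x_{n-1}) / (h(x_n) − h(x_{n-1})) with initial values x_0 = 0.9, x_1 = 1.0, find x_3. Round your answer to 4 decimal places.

0.8710

h(0.9) = 0.133643, h(1.0) = 0.638282
x_2 = 1.000000 − 0.638282·(1.000000 − 0.900000) / (0.638282 − 0.133643) = 1.000000 − (0.063828)/(0.504639) = 0.873517
h(0.873517) = 0.012354
x_3 = 0.873517 − 0.012354·(0.873517 − 1.000000) / (0.012354 − 0.638282) = 0.873517 − (-0.001563)/(-0.625928) = 0.871021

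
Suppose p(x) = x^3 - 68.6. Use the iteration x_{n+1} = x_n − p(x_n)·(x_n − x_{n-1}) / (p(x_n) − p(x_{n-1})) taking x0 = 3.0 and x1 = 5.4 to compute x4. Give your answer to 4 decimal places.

4.1013

p(3.0) = -41.600000, p(5.4) = 88.864000
x2 = 5.400000 − 88.864000·(5.400000 − 3.000000) / (88.864000 − (-41.600000)) = 5.400000 − (213.273600)/(130.464000) = 3.765269
p(3.765269) = -15.218856
x3 = 3.765269 − (-15.218856)·(3.765269 − 5.400000) / (-15.218856 − 88.864000) = 3.765269 − (24.878741)/(-104.082856) = 4.004297
p(4.004297) = -4.393531
x4 = 4.004297 − (-4.393531)·(4.004297 − 3.765269) / (-4.393531 − (-15.218856)) = 4.004297 − (-1.050178)/(10.825324) = 4.101308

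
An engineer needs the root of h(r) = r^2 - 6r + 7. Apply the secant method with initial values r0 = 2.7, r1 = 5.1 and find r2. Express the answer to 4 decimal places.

3.7611

h(2.7) = -1.910000, h(5.1) = 2.410000
r2 = 5.100000 − 2.410000·(5.100000 − 2.700000) / (2.410000 − (-1.910000)) = 5.100000 − (5.784000)/(4.320000) = 3.761111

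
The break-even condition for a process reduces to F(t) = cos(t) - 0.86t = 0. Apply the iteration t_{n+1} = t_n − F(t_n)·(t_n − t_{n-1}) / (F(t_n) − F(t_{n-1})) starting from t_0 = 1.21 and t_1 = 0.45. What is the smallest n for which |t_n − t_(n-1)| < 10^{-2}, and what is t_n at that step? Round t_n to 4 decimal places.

n = 4, t_n = 0.8055

F(1.21) = -0.687581, F(0.45) = 0.513447
t_2 = 0.450000 − 0.513447·(-0.760000)/(1.201028) = 0.774905;  |Δ| = 0.324905
F(0.774905) = 0.048069
t_3 = 0.774905 − 0.048069·(0.324905)/(-0.465378) = 0.808465;  |Δ| = 0.033560
F(0.808465) = -0.004670
t_4 = 0.808465 − (-0.004670)·(0.033560)/(-0.052739) = 0.805493;  |Δ| = 0.002972
|t_4 − t_3| = 0.002972 < 10^{-2}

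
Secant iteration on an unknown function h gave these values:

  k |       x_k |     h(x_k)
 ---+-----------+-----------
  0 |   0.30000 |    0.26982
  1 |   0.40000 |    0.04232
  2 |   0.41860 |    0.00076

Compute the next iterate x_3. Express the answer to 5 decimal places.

0.41894

x_3 = 0.41860 − 0.00076·(0.41860 − 0.40000) / (0.00076 − 0.04232)
   = 0.41860 − (0.0000141)/(-0.0415600) = 0.4189401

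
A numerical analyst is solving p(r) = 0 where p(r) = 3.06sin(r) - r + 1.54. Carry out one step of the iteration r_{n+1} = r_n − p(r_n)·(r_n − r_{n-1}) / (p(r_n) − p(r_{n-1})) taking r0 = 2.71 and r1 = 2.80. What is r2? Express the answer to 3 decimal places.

p(2.71) = 0.11005, p(2.80) = -0.23494
r2 = 2.80000 − (-0.23494)·(2.80000 − 2.71000) / (-0.23494 − 0.11005) = 2.80000 − (-0.02114)/(-0.34499) = 2.73871

2.739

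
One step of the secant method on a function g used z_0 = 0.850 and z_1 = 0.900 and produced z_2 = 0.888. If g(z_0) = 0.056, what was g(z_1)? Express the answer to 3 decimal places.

-0.018

The secant line through (0.850, 0.056) and (0.900, g(z_1)) crosses zero at z_2 = 0.888.
So (0.850, 0.056), (0.900, g(z_1)), (0.888, 0) are collinear:
g(z_1) = 0.056 · (0.900 − 0.888) / (0.850 − 0.888) = 0.056 · (0.01200)/(-0.03800) = -0.01768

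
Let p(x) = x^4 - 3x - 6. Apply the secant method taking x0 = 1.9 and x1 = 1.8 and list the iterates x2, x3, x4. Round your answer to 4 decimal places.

p(1.9) = 1.332100, p(1.8) = -0.902400
x2 = 1.800000 − (-0.902400)·(1.800000 − 1.900000) / (-0.902400 − 1.332100) = 1.800000 − (0.090240)/(-2.234500) = 1.840385
p(1.840385) = -0.049274
x3 = 1.840385 − (-0.049274)·(1.840385 − 1.800000) / (-0.049274 − (-0.902400)) = 1.840385 − (-0.001990)/(0.853126) = 1.842717
p(1.842717) = 0.001997
x4 = 1.842717 − 0.001997·(1.842717 − 1.840385) / (0.001997 − (-0.049274)) = 1.842717 − (0.000005)/(0.051271) = 1.842627

1.8404, 1.8427, 1.8426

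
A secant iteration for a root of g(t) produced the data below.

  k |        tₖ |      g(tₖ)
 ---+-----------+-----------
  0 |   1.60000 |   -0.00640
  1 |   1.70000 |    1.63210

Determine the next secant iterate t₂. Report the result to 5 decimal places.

t₂ = 1.70000 − 1.63210·(1.70000 − 1.60000) / (1.63210 − (-0.00640))
   = 1.70000 − (0.1632100)/(1.6385000) = 1.6003906

1.60039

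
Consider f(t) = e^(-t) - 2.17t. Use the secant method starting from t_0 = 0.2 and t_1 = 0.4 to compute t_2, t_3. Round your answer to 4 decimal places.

0.3321, 0.3310

f(0.2) = 0.384731, f(0.4) = -0.197680
t_2 = 0.400000 − (-0.197680)·(0.400000 − 0.200000) / (-0.197680 − 0.384731) = 0.400000 − (-0.039536)/(-0.582411) = 0.332117
f(0.332117) = -0.003289
t_3 = 0.332117 − (-0.003289)·(0.332117 − 0.400000) / (-0.003289 − (-0.197680)) = 0.332117 − (0.000223)/(0.194390) = 0.330968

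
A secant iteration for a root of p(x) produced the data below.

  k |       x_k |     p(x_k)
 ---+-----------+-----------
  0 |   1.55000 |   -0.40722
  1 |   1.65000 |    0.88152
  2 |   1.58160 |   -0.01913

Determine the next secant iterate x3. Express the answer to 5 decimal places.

1.58305

x3 = 1.58160 − (-0.01913)·(1.58160 − 1.65000) / (-0.01913 − 0.88152)
   = 1.58160 − (0.0013085)/(-0.9006500) = 1.5830528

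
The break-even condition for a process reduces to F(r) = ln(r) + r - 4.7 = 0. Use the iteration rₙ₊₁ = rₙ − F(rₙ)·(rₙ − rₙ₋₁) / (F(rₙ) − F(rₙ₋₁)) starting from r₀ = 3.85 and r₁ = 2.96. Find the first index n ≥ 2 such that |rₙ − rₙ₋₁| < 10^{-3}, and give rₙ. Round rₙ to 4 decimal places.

n = 4, rₙ = 3.4590

F(3.85) = 0.498073, F(2.96) = -0.654811
r₂ = 2.960000 − (-0.654811)·(-0.890000)/(-1.152884) = 3.465499;  |Δ| = 0.505499
F(3.465499) = 0.008356
r₃ = 3.465499 − 0.008356·(0.505499)/(0.663166) = 3.459130;  |Δ| = 0.006369
F(3.459130) = 0.000147
r₄ = 3.459130 − 0.000147·(-0.006369)/(-0.008209) = 3.459016;  |Δ| = 0.000114
|r₄ − r₃| = 0.000114 < 10^{-3}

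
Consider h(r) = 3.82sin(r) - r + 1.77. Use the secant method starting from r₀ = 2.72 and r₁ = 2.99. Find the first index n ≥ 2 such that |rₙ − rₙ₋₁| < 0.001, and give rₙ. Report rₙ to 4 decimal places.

h(2.72) = 0.613198, h(2.99) = -0.643131
r₂ = 2.990000 − (-0.643131)·(0.270000)/(-1.256330) = 2.851783;  |Δ| = 0.138217
h(2.851783) = 0.009855
r₃ = 2.851783 − 0.009855·(-0.138217)/(0.652987) = 2.853870;  |Δ| = 0.002086
h(2.853870) = 0.000130
r₄ = 2.853870 − 0.000130·(0.002086)/(-0.009725) = 2.853898;  |Δ| = 0.000028
|r₄ − r₃| = 0.000028 < 0.001

n = 4, rₙ = 2.8539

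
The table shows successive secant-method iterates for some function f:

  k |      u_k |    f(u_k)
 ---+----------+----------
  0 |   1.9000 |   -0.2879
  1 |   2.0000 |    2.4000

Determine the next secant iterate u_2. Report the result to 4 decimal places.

u_2 = 2.0000 − 2.4000·(2.0000 − 1.9000) / (2.4000 − (-0.2879))
   = 2.0000 − (0.240000)/(2.687900) = 1.910711

1.9107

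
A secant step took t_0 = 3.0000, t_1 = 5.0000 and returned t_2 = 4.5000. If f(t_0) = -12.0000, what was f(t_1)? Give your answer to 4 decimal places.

The secant line through (3.0000, -12.0000) and (5.0000, f(t_1)) crosses zero at t_2 = 4.5000.
So (3.0000, -12.0000), (5.0000, f(t_1)), (4.5000, 0) are collinear:
f(t_1) = -12.0000 · (5.0000 − 4.5000) / (3.0000 − 4.5000) = -12.0000 · (0.500000)/(-1.500000) = 4.000000

4.0000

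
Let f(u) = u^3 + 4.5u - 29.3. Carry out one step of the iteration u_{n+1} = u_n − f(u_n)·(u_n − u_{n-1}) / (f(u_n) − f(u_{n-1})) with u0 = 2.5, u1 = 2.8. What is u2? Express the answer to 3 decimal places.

f(2.5) = -2.42500, f(2.8) = 5.25200
u2 = 2.80000 − 5.25200·(2.80000 − 2.50000) / (5.25200 − (-2.42500)) = 2.80000 − (1.57560)/(7.67700) = 2.59476

2.595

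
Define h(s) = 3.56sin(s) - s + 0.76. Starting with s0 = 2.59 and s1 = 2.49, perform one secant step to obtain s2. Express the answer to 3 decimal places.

2.599

h(2.59) = 0.03560, h(2.49) = 0.42897
s2 = 2.49000 − 0.42897·(2.49000 − 2.59000) / (0.42897 − 0.03560) = 2.49000 − (-0.04290)/(0.39338) = 2.59905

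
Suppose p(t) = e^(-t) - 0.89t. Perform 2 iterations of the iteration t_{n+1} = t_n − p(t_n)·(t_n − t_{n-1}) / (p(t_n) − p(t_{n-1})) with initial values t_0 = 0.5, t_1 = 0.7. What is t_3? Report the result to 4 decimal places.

0.6103

p(0.5) = 0.161531, p(0.7) = -0.126415
t_2 = 0.700000 − (-0.126415)·(0.700000 − 0.500000) / (-0.126415 − 0.161531) = 0.700000 − (-0.025283)/(-0.287945) = 0.612195
p(0.612195) = -0.002695
t_3 = 0.612195 − (-0.002695)·(0.612195 − 0.700000) / (-0.002695 − (-0.126415)) = 0.612195 − (0.000237)/(0.123720) = 0.610283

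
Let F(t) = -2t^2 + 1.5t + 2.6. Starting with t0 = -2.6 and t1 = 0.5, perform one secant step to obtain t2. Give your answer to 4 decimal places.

F(-2.6) = -14.820000, F(0.5) = 2.850000
t2 = 0.500000 − 2.850000·(0.500000 − (-2.600000)) / (2.850000 − (-14.820000)) = 0.500000 − (8.835000)/(17.670000) = 0.000000

0.0000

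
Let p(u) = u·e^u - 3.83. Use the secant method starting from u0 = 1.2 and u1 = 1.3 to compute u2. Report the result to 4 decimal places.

1.1804

p(1.2) = 0.154140, p(1.3) = 0.940086
u2 = 1.300000 − 0.940086·(1.300000 − 1.200000) / (0.940086 − 0.154140) = 1.300000 − (0.094009)/(0.785945) = 1.180388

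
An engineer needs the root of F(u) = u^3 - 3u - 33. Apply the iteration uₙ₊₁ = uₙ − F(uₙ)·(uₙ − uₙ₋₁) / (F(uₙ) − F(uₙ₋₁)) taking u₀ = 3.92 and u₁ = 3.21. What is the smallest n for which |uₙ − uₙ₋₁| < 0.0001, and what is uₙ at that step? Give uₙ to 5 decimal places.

n = 5, uₙ = 3.51841

F(3.92) = 15.4762880, F(3.21) = -9.5538390
u₂ = 3.2100000 − (-9.5538390)·(-0.7100000)/(-25.0301270) = 3.4810024;  |Δ| = 0.2710024
F(3.4810024) = -1.2623847
u₃ = 3.4810024 − (-1.2623847)·(0.2710024)/(8.2914543) = 3.5222629;  |Δ| = 0.0412605
F(3.5222629) = 0.1315889
u₄ = 3.5222629 − 0.1315889·(0.0412605)/(1.3939736) = 3.5183680;  |Δ| = 0.0038949
F(3.5183680) = -0.0015313
u₅ = 3.5183680 − (-0.0015313)·(-0.0038949)/(-0.1331202) = 3.5184128;  |Δ| = 0.0000448
|u₅ − u₄| = 0.0000448 < 0.0001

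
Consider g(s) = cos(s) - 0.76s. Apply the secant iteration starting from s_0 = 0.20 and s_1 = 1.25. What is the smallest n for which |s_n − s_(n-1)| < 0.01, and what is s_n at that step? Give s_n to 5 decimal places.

n = 4, s_n = 0.85930

g(0.20) = 0.8280666, g(1.25) = -0.6346776
s_2 = 1.2500000 − (-0.6346776)·(1.0500000)/(-1.4627442) = 0.7944101;  |Δ| = 0.4555899
g(0.7944101) = 0.0969541
s_3 = 0.7944101 − 0.0969541·(-0.4555899)/(0.7316317) = 0.8547838;  |Δ| = 0.0603737
g(0.8547838) = 0.0067460
s_4 = 0.8547838 − 0.0067460·(0.0603737)/(-0.0902081) = 0.8592987;  |Δ| = 0.0045149
|s_4 − s_3| = 0.0045149 < 0.01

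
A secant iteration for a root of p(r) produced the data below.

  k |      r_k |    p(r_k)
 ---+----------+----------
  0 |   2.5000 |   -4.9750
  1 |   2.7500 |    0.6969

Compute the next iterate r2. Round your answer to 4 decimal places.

r2 = 2.7500 − 0.6969·(2.7500 − 2.5000) / (0.6969 − (-4.9750))
   = 2.7500 − (0.174225)/(5.671900) = 2.719283

2.7193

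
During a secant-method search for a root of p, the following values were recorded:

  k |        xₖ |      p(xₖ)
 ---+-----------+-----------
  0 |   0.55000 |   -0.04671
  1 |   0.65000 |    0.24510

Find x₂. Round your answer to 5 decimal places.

x₂ = 0.65000 − 0.24510·(0.65000 − 0.55000) / (0.24510 − (-0.04671))
   = 0.65000 − (0.0245100)/(0.2918100) = 0.5660070

0.56601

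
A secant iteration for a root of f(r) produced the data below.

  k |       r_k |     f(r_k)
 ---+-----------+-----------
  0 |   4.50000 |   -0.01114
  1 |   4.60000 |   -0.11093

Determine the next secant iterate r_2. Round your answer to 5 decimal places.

4.48884

r_2 = 4.60000 − (-0.11093)·(4.60000 − 4.50000) / (-0.11093 − (-0.01114))
   = 4.60000 − (-0.0110930)/(-0.0997900) = 4.4888366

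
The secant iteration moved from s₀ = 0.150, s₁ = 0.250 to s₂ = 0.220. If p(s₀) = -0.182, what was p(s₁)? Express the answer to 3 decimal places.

The secant line through (0.150, -0.182) and (0.250, p(s₁)) crosses zero at s₂ = 0.220.
So (0.150, -0.182), (0.250, p(s₁)), (0.220, 0) are collinear:
p(s₁) = -0.182 · (0.250 − 0.220) / (0.150 − 0.220) = -0.182 · (0.03000)/(-0.07000) = 0.07800

0.078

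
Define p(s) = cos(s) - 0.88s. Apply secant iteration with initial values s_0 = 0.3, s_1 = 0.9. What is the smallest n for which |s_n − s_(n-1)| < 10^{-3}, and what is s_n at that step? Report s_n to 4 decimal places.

n = 4, s_n = 0.7954

p(0.3) = 0.691336, p(0.9) = -0.170390
s_2 = 0.900000 − (-0.170390)·(0.600000)/(-0.861727) = 0.781361;  |Δ| = 0.118639
p(0.781361) = 0.022357
s_3 = 0.781361 − 0.022357·(-0.118639)/(0.192747) = 0.795123;  |Δ| = 0.013761
p(0.795123) = 0.000489
s_4 = 0.795123 − 0.000489·(0.013761)/(-0.021868) = 0.795431;  |Δ| = 0.000308
|s_4 − s_3| = 0.000308 < 10^{-3}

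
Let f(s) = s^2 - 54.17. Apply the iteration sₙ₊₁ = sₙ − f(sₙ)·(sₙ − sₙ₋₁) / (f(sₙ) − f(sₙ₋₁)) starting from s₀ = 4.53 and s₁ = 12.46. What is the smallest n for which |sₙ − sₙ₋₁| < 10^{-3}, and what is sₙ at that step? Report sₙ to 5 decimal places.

f(4.53) = -33.6491000, f(12.46) = 101.0816000
s₂ = 12.4600000 − 101.0816000·(7.9300000)/(134.7307000) = 6.5105238;  |Δ| = 5.9494762
f(6.5105238) = -11.7830794
s₃ = 6.5105238 − (-11.7830794)·(-5.9494762)/(-112.8646794) = 7.1316495;  |Δ| = 0.6211257
f(7.1316495) = -3.3095753
s₄ = 7.1316495 − (-3.3095753)·(0.6211257)/(8.4735041) = 7.3742483;  |Δ| = 0.2425988
f(7.3742483) = 0.2095386
s₅ = 7.3742483 − 0.2095386·(0.2425988)/(3.5191138) = 7.3598033;  |Δ| = 0.0144451
f(7.3598033) = -0.0032957
s₆ = 7.3598033 − (-0.0032957)·(-0.0144451)/(-0.2128342) = 7.3600270;  |Δ| = 0.0002237
|s₆ − s₅| = 0.0002237 < 10^{-3}

n = 6, sₙ = 7.36003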